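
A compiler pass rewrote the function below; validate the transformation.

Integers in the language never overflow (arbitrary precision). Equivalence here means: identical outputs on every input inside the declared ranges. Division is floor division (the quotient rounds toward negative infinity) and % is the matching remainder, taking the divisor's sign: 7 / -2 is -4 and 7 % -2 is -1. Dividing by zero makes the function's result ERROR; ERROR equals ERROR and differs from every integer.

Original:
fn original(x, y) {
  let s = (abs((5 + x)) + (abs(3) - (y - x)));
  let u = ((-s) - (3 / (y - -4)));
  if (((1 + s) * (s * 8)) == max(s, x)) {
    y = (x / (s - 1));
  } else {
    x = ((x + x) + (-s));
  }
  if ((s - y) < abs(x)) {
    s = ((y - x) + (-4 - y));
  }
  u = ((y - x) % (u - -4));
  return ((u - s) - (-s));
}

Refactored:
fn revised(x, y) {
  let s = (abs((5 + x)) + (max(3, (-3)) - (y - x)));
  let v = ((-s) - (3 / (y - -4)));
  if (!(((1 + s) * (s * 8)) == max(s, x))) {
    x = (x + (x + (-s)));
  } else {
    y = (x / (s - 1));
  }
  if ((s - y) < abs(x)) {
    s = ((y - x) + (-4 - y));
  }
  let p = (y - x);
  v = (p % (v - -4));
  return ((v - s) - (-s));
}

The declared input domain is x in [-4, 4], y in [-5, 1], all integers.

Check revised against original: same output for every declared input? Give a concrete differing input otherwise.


This is a faithful refactor — boolean connective usage differs, plus constant usage differs, plus local variable names differ, plus statement counts differ, plus min/max/abs usage differs, but the computed results match everywhere.
Spot check at x=3, y=1 — original: s becomes 13; next u becomes -13; next (((1 + s) * (s * 8)) == max(s, x)) evaluates to false; next x becomes -7; next ((s - y) < abs(x)) evaluates to false; next u becomes -1; next final value -1. revised: s becomes 13; next v becomes -13; next (!(((1 + s) * (s * 8)) == max(s, x))) evaluates to true; next x becomes -7; next ((s - y) < abs(x)) evaluates to false; next p becomes 8; next v becomes -1; next final value -1. Both give -1.
Sweeping the whole domain (63 inputs) finds no disagreement.
verdict: equivalent


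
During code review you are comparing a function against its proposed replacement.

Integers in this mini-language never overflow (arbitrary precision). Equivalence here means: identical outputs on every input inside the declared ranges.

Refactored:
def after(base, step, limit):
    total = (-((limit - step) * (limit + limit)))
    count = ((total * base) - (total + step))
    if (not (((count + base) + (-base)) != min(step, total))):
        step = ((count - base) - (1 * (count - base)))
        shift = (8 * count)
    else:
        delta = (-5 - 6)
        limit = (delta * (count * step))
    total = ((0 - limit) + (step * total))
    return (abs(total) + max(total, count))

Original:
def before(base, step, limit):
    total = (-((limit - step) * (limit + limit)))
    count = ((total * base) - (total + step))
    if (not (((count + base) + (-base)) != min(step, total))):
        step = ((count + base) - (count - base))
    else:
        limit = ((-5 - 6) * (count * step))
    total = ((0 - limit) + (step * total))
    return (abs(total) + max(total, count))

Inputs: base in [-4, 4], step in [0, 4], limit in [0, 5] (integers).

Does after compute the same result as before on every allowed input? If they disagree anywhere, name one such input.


There is a counterexample at base=2, step=0, limit=1: 7 on one side, 0 on the other.
before: total = -2; count = -2; (not (((count + base) + (-base)) != min(step, total))) -> true; step = 4; total = -9; return 7
after: total = -2; count = -2; (not (((count + base) + (-base)) != min(step, total))) -> true; step = 0; shift = -16; total = -1; return 0
verdict: not equivalent; witness: base=2, step=0, limit=1


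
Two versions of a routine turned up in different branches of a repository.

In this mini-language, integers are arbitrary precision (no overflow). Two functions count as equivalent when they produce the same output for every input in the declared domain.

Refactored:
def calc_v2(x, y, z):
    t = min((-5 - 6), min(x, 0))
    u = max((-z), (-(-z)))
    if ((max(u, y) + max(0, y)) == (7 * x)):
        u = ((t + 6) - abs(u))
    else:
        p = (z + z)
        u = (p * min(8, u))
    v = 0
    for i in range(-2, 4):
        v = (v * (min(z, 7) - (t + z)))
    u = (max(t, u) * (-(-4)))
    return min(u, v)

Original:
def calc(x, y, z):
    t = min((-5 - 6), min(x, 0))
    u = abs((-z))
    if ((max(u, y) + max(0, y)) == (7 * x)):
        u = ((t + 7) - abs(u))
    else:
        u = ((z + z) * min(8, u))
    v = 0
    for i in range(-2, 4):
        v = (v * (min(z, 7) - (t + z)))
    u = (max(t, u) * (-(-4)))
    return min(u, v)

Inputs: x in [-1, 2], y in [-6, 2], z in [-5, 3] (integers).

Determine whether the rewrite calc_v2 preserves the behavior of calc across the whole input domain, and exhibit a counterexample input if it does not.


The rewrite breaks on x=0, y=-6, z=0, where the results are -16 and -20.
calc: t=-11, then u=0, then ((max(u, y) + max(0, y)) == (7 * x)) is true, then u=-4, then v=0, then (i=-2), then v=0, then (i=-1), then v=0, then (i=0), then v=0, then (i=1), then v=0, then (i=2), then v=0, then (i=3), then v=0, then u=-16, then returns -16
calc_v2: t=-11, then u=0, then ((max(u, y) + max(0, y)) == (7 * x)) is true, then u=-5, then v=0, then (i=-2), then v=0, then (i=-1), then v=0, then (i=0), then v=0, then (i=1), then v=0, then (i=2), then v=0, then (i=3), then v=0, then u=-20, then returns -20
verdict: not equivalent; witness: x=0, y=-6, z=0


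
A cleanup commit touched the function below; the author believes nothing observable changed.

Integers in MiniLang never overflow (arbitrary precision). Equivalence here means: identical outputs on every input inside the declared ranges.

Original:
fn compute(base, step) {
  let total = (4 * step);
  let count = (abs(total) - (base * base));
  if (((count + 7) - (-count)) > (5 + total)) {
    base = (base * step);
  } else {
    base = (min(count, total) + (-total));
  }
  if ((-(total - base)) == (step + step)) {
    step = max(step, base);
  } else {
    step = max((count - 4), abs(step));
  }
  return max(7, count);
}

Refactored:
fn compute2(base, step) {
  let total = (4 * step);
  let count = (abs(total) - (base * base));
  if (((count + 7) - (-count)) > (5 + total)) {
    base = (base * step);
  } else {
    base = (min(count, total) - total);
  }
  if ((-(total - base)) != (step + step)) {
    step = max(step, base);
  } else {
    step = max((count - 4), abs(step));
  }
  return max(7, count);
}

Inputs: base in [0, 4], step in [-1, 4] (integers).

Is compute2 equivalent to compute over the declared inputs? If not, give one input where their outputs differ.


Although `((-(total - base)) == (step + step))` became `((-(total - base)) != (step + step))`, no input in the stated domain can expose it; all 30 inputs agree.
verdict: equivalent


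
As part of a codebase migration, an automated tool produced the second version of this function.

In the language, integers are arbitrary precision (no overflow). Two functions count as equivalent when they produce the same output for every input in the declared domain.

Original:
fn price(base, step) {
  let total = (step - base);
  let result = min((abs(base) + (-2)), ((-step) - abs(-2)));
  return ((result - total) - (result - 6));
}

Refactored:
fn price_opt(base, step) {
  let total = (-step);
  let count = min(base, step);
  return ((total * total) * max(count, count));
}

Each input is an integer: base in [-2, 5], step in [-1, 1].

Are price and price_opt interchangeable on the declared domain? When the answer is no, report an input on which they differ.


The rewrite breaks on base=-2, step=-1, where the results are 5 and -2.
price: total=1, then result=-1, then returns 5
price_opt: total=1, then count=-2, then returns -2
verdict: not equivalent; witness: base=-2, step=-1


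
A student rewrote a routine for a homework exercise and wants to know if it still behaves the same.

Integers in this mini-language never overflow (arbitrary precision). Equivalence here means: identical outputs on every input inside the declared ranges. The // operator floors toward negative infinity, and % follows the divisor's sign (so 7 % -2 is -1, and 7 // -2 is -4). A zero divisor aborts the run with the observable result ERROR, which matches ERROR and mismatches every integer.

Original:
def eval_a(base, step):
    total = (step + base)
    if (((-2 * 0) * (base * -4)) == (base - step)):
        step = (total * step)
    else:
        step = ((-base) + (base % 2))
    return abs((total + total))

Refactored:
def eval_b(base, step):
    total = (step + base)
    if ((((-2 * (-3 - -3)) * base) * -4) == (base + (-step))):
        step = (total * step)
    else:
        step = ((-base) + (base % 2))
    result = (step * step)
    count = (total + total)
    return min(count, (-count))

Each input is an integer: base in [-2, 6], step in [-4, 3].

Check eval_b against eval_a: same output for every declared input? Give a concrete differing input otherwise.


Consider the input base=-2, step=-4.
eval_a: total = -6; (((-2 * 0) * (base * -4)) == (base - step)) -> false; step = 2; return 12
eval_b: total = -6; ((((-2 * (-3 - -3)) * base) * -4) == (base + (-step))) -> false; step = 2; result = 4; count = -12; return -12
12 and -12 differ, so these are not the same function on this domain.
verdict: not equivalent; witness: base=-2, step=-4


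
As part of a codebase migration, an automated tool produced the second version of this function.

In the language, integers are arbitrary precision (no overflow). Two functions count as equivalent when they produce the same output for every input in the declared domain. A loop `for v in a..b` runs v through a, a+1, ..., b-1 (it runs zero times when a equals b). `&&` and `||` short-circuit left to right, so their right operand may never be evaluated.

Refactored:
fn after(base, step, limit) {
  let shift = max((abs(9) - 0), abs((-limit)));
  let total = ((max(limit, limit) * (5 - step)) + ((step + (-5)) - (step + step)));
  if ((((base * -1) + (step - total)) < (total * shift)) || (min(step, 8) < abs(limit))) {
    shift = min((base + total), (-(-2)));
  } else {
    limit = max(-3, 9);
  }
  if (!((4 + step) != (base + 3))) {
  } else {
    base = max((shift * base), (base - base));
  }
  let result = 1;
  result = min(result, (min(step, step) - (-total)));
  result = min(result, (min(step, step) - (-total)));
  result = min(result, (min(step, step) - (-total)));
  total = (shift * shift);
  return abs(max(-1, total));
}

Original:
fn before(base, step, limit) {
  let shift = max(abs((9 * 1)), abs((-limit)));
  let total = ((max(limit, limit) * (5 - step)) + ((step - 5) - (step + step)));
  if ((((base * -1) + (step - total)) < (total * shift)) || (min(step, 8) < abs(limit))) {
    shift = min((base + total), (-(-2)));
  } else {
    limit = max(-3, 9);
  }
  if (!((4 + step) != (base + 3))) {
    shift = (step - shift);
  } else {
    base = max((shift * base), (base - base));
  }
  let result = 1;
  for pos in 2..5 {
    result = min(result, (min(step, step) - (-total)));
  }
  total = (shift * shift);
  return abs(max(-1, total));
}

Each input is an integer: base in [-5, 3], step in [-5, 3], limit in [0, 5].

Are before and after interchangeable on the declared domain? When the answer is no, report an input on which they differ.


Evaluate both at base=-4, step=-5, limit=0.
before: shift := 9 | total := 0 | ((((base * -1) + (step - total)) < (total * shift)) || (min(step, 8) < abs(limit))): true | shift := -4 | (!((4 + step) != (base + 3))): true | shift := -1 | result := 1 | iter pos=2: | result := -5 | iter pos=3: | result := -5 | iter pos=4: | result := -5 | total := 1 | result 1
after: shift := 9 | total := 0 | ((((base * -1) + (step - total)) < (total * shift)) || (min(step, 8) < abs(limit))): true | shift := -4 | (!((4 + step) != (base + 3))): true | result := 1 | result := -5 | result := -5 | result := -5 | total := 16 | result 16
1 against 16: the behavior changed.
verdict: not equivalent; witness: base=-4, step=-5, limit=0


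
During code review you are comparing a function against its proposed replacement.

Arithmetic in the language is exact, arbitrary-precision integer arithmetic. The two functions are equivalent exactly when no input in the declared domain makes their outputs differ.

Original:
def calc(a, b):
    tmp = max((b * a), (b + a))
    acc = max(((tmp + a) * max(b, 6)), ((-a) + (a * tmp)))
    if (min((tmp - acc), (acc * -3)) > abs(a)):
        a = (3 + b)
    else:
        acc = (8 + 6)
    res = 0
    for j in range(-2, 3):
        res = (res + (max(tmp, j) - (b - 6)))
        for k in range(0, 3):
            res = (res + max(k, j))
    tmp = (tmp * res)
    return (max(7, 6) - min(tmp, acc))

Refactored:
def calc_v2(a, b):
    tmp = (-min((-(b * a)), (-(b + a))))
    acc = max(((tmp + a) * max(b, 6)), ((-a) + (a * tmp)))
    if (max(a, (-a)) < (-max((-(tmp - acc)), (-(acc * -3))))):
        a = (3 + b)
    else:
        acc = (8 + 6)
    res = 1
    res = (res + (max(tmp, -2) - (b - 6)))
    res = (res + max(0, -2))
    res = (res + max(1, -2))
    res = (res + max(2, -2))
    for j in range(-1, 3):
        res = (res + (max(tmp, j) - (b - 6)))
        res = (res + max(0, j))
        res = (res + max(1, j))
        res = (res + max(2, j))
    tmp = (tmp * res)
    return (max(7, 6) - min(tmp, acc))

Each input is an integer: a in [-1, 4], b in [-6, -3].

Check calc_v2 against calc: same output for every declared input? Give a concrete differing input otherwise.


Try a=1, b=-6.
calc: tmp=-5, then acc=-6, then (min((tmp - acc), (acc * -3)) > abs(a)) is false, then acc=14, then res=0, then (j=-2), then res=10, then (k=0), then res=10, then (k=1), then res=11, then (k=2), then res=13, then (j=-1), then res=24, then (k=0), then res=24, then (k=1), then res=25, then (k=2), then res=27, then (j=0), then res=39, then (k=0), then res=39, then (k=1), then res=40, then (k=2), then res=42, then (j=1), then res=55, then (k=0), then res=56, then (k=1), then res=57, then (k=2), then res=59, then (j=2), then res=73, then (k=0), then res=75, then (k=1), then res=77, then (k=2), then res=79, then tmp=-395, then returns 402
calc_v2: tmp=-5, then acc=-6, then (max(a, (-a)) < (-max((-(tmp - acc)), (-(acc * -3))))) is false, then acc=14, then res=1, then res=11, then res=11, then res=12, then res=14, then (j=-1), then res=25, then res=25, then res=26, then res=28, then (j=0), then res=40, then res=40, then res=41, then res=43, then (j=1), then res=56, then res=57, then res=58, then res=60, then (j=2), then res=74, then res=76, then res=78, then res=80, then tmp=-400, then returns 407
402 != 407, so the rewrite changes behavior.
verdict: not equivalent; witness: a=1, b=-6


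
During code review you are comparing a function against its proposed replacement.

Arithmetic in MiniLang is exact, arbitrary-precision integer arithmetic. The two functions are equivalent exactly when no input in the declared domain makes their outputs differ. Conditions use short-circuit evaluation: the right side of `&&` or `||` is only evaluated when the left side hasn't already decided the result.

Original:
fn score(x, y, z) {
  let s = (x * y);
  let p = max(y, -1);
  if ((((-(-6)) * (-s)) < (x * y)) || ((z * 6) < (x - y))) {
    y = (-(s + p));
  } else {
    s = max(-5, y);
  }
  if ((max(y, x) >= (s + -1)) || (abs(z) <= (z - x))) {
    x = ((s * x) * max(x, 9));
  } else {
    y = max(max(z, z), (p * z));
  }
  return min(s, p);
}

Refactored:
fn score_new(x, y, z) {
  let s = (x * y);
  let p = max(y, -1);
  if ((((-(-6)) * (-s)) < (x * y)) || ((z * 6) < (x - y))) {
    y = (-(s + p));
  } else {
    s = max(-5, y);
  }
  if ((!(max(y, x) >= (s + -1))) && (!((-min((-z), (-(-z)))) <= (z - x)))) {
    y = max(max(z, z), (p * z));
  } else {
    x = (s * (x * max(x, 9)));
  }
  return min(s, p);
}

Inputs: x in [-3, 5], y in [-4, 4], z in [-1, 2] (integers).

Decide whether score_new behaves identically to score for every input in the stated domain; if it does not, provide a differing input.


The two are interchangeable: min/max/abs usage differs, boolean connective usage differs, and every declared input agrees.
One worked example (x=-3, y=1, z=1) — score: s=-3, then p=1, then ((((-(-6)) * (-s)) < (x * y)) || ((z * 6) < (x - y))) is false, then s=1, then ((max(y, x) >= (s + -1)) || (abs(z) <= (z - x))) is true, then x=-27, then returns 1; score_new: s=-3, then p=1, then ((((-(-6)) * (-s)) < (x * y)) || ((z * 6) < (x - y))) is false, then s=1, then ((!(max(y, x) >= (s + -1))) && (!((-min((-z), (-(-z)))) <= (z - x)))) is false, then x=-27, then returns 1; agreement on 1.
Every one of the 324 inputs gives matching results.
verdict: equivalent


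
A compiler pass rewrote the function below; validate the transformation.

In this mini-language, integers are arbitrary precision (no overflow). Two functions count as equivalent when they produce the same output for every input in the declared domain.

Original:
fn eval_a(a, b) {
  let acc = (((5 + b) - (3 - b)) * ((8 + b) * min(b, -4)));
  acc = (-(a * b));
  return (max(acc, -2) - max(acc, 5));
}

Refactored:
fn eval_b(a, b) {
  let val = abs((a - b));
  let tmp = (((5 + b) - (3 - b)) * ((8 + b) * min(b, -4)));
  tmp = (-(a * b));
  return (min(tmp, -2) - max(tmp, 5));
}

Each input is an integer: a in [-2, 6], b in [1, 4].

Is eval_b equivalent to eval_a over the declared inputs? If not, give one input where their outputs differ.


Not equivalent: a=-2, b=1 separates them (-3 vs -7).
eval_a: acc = -144; acc = 2; return -3
eval_b: val = 3; tmp = -144; tmp = 2; return -7
verdict: not equivalent; witness: a=-2, b=1


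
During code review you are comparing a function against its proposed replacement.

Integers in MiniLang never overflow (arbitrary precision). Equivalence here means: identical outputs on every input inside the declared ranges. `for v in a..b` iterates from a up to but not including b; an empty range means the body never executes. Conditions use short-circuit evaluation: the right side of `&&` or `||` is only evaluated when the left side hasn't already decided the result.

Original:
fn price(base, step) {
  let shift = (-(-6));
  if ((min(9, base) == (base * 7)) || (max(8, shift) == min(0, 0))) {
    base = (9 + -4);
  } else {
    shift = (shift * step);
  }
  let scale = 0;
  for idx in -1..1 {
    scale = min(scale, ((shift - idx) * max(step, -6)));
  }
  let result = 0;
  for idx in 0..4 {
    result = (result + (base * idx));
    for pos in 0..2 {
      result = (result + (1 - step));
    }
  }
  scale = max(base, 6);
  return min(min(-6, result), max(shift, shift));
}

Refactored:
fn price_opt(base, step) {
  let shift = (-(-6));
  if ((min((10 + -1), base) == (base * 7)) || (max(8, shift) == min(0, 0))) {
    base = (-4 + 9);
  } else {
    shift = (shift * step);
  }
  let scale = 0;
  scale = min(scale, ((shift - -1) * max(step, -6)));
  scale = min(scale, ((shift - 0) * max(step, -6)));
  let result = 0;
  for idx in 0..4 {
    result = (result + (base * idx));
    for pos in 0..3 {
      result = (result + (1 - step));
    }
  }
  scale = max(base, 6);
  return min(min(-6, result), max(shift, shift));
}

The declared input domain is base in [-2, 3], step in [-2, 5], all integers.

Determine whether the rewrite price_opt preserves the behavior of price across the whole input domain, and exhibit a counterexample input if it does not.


At base=-2, step=2: price gives -20, price_opt gives -24.
verdict: not equivalent; witness: base=-2, step=2


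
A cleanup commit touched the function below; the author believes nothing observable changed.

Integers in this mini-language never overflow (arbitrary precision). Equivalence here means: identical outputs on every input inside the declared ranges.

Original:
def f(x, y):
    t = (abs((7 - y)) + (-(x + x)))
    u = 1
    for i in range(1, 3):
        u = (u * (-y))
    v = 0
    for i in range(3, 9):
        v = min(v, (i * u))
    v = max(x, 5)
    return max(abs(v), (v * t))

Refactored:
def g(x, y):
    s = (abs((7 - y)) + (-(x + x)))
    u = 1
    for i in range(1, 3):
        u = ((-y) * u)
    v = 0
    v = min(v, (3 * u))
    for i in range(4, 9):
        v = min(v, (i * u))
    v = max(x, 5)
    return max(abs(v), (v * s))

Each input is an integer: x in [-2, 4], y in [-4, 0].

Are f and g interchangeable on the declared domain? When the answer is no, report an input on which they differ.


Behavior is preserved: although local variable names differ; and statement counts differ; and constant usage differs; and arithmetic usage differs; and loop structure differs; and min/max/abs usage differs, the outputs never diverge.
Spot check at x=-1, y=0 — f: t := 9 | u := 1 | iter i=1: | u := 0 | iter i=2: | u := 0 | v := 0 | iter i=3: | v := 0 | iter i=4: | v := 0 | iter i=5: | v := 0 | iter i=6: | v := 0 | iter i=7: | v := 0 | iter i=8: | v := 0 | v := 5 | result 45. g: s := 9 | u := 1 | iter i=1: | u := 0 | iter i=2: | u := 0 | v := 0 | v := 0 | iter i=4: | v := 0 | iter i=5: | v := 0 | iter i=6: | v := 0 | iter i=7: | v := 0 | iter i=8: | v := 0 | v := 5 | result 45. Both give 45.
Across all 35 domain points the two functions coincide.
verdict: equivalent


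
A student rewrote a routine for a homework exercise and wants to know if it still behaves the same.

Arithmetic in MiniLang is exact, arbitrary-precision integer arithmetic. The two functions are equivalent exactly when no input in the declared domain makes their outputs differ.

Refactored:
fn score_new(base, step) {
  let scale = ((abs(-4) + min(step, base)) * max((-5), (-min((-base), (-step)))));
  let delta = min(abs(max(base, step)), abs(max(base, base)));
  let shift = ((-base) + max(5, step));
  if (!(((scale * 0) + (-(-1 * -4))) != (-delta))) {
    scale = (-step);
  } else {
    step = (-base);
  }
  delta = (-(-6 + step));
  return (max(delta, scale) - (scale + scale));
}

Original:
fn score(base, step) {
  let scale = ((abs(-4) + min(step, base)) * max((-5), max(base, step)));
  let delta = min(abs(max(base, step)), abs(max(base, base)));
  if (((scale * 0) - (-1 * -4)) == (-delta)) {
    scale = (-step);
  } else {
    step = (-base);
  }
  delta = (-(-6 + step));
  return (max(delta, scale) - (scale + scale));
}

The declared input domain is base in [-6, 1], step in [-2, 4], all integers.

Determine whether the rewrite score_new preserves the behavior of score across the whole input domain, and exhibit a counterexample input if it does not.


Equivalent — the differences include boolean connective usage differs, and constant usage differs, and local variable names differ, and min/max/abs usage differs, and comparison usage differs, and statement counts differ, and arithmetic usage differs, yet no declared input distinguishes the two.
One worked example (base=-1, step=4) — score: scale becomes 12; next delta becomes 1; next (((scale * 0) - (-1 * -4)) == (-delta)) evaluates to false; next step becomes 1; next delta becomes 5; next final value -12; score_new: scale becomes 12; next delta becomes 1; next shift becomes 6; next (!(((scale * 0) + (-(-1 * -4))) != (-delta))) evaluates to false; next step becomes 1; next delta becomes 5; next final value -12; agreement on -12.
Across all 56 domain points the two functions coincide.
verdict: equivalent


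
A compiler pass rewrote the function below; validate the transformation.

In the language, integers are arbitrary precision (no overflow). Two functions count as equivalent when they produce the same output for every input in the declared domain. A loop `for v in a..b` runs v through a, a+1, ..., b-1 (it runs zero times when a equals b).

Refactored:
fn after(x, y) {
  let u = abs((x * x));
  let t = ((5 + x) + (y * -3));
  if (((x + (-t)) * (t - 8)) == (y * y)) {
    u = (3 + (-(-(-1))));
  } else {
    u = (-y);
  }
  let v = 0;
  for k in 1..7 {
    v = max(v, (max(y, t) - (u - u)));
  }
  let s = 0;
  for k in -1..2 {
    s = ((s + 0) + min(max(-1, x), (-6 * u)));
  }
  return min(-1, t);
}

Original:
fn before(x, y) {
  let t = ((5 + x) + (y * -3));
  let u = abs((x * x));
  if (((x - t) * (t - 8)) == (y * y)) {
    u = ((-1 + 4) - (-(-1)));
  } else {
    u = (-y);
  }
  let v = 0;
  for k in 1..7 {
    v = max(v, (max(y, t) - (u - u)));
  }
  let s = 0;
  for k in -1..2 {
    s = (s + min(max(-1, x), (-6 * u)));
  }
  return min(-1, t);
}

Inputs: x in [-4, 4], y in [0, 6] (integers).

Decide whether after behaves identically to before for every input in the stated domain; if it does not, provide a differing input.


Comparing the listings, the differences include: arithmetic usage differs; and constant usage differs.
One worked example (x=-4, y=0) — before: t becomes 1; next u becomes 16; next (((x - t) * (t - 8)) == (y * y)) evaluates to false; next u becomes 0; next v becomes 0; next at k=1:; next v becomes 1; next at k=2:; next v becomes 1; next at k=3:; next v becomes 1; next at k=4:; next v becomes 1; next at k=5:; next v becomes 1; next at k=6:; next v becomes 1; next s becomes 0; next at k=-1:; next s becomes -1; next at k=0:; next s becomes -2; next at k=1:; next s becomes -3; next final value -1; after: u becomes 16; next t becomes 1; next (((x + (-t)) * (t - 8)) == (y * y)) evaluates to false; next u becomes 0; next v becomes 0; next at k=1:; next v becomes 1; next at k=2:; next v becomes 1; next at k=3:; next v becomes 1; next at k=4:; next v becomes 1; next at k=5:; next v becomes 1; next at k=6:; next v becomes 1; next s becomes 0; next at k=-1:; next s becomes -1; next at k=0:; next s becomes -2; next at k=1:; next s becomes -3; next final value -1; agreement on -1.
Sweeping the whole domain (63 inputs) finds no disagreement.
verdict: equivalent


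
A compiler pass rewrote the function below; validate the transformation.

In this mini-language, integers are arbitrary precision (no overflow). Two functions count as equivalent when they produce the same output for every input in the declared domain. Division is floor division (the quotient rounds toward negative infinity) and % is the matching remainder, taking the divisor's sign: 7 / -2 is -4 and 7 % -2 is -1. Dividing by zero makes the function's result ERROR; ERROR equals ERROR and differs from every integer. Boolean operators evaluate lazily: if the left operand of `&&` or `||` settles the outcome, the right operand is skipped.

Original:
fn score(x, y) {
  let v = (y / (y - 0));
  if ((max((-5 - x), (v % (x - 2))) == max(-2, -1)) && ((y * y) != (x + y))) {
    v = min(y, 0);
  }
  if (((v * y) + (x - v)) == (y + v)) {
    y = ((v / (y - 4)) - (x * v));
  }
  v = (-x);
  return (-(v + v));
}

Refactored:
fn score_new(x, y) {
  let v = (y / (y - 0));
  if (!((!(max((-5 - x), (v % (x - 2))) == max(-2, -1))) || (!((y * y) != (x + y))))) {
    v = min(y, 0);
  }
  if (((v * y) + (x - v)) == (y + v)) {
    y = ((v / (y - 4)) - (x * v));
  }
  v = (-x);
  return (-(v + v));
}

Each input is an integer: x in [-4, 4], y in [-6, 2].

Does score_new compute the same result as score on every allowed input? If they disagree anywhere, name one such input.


Differences: boolean connective usage differs — yet all 81 inputs agree.
verdict: equivalent


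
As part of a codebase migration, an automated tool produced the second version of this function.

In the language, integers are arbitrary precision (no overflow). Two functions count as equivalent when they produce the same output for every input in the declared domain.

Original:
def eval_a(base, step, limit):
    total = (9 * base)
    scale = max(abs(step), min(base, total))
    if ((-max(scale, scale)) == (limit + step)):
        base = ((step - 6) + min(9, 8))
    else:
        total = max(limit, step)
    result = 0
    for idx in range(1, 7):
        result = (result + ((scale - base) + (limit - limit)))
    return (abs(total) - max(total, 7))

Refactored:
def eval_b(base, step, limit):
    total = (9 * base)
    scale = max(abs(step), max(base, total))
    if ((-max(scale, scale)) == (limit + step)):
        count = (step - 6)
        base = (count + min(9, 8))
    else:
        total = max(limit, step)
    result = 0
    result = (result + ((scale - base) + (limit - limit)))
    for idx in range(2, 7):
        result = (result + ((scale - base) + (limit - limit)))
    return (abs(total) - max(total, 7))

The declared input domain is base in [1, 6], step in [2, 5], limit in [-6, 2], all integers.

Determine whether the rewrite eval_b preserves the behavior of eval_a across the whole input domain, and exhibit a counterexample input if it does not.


Not equivalent: base=1, step=2, limit=-4 separates them (0 vs -5).
eval_a: total := 9 | scale := 2 | ((-max(scale, scale)) == (limit + step)): true | base := 4 | result := 0 | iter idx=1: | result := -2 | iter idx=2: | result := -4 | iter idx=3: | result := -6 | iter idx=4: | result := -8 | iter idx=5: | result := -10 | iter idx=6: | result := -12 | result 0
eval_b: total := 9 | scale := 9 | ((-max(scale, scale)) == (limit + step)): false | total := 2 | result := 0 | result := 8 | iter idx=2: | result := 16 | iter idx=3: | result := 24 | iter idx=4: | result := 32 | iter idx=5: | result := 40 | iter idx=6: | result := 48 | result -5
verdict: not equivalent; witness: base=1, step=2, limit=-4


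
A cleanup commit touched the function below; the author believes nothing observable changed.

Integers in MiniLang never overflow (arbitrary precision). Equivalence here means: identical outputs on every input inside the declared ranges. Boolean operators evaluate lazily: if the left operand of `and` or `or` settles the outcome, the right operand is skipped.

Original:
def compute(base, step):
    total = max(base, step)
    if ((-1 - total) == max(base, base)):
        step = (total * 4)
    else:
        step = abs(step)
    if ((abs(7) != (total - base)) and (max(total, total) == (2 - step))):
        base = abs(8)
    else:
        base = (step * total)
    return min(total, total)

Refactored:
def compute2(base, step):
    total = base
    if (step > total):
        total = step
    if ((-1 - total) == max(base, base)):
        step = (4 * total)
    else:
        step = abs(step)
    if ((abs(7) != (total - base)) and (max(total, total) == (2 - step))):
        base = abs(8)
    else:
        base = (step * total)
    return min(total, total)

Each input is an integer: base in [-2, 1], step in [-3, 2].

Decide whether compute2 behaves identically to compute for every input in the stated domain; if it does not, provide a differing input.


The two versions differ — the changes include comparison usage differs; also min/max/abs usage differs; also statement counts differ; also branching structure differs.
As a probe, take base=-2, step=1: compute runs total = 1; ((-1 - total) == max(base, base)) -> true; step = 4; ((abs(7) != (total - base)) and (max(total, total) == (2 - step))) -> false; base = 4; return 1; compute2 runs total = -2; (step > total) -> true; total = 1; ((-1 - total) == max(base, base)) -> true; step = 4; ((abs(7) != (total - base)) and (max(total, total) == (2 - step))) -> false; base = 4; return 1; both end at 1.
Across all 24 domain points the two functions coincide.
verdict: equivalent


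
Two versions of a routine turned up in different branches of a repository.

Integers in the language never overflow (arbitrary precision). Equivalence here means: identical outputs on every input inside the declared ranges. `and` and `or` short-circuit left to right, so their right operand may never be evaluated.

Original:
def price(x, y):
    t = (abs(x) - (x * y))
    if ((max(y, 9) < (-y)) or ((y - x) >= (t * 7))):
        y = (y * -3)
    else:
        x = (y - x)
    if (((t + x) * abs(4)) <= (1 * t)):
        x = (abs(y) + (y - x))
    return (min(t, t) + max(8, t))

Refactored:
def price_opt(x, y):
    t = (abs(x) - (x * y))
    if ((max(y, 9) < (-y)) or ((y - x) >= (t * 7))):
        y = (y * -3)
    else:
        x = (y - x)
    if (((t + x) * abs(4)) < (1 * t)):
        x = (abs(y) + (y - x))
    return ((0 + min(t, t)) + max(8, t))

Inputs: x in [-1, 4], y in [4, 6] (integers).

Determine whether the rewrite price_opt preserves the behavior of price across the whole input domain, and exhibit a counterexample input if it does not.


Equivalent. The suspicious edit (`(((t + x) * abs(4)) <= (1 * t))` became `(((t + x) * abs(4)) < (1 * t))`) never changes the result for any input inside the declared domain.
Across all 18 domain points the two functions coincide.
One worked example (x=4, y=4) — price: t becomes -12; next ((max(y, 9) < (-y)) or ((y - x) >= (t * 7))) evaluates to true; next y becomes -12; next (((t + x) * abs(4)) <= (1 * t)) evaluates to true; next x becomes -4; next final value -4; price_opt: t becomes -12; next ((max(y, 9) < (-y)) or ((y - x) >= (t * 7))) evaluates to true; next y becomes -12; next (((t + x) * abs(4)) < (1 * t)) evaluates to true; next x becomes -4; next final value -4; agreement on -4.
verdict: equivalent


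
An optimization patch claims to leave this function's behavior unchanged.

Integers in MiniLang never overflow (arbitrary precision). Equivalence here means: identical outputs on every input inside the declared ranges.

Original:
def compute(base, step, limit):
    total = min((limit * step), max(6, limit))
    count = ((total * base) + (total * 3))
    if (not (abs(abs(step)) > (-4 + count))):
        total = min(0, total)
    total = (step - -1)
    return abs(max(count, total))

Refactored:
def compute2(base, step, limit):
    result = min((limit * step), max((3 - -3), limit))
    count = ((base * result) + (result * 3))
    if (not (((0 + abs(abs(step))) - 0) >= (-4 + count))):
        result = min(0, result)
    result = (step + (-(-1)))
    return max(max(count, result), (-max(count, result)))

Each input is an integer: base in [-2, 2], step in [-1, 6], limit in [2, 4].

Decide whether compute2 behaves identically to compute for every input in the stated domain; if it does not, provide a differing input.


One difference looks behavioral, but it never changes the outcome for any declared input.
As a probe, take base=2, step=1, limit=3: compute runs total := 3 | count := 15 | (not (abs(abs(step)) > (-4 + count))): true | total := 0 | total := 2 | result 15; compute2 runs result := 3 | count := 15 | (not (((0 + abs(abs(step))) - 0) >= (-4 + count))): true | result := 0 | result := 2 | result 15; both end at 15.
Checked all 120 inputs in the declared domain: the outputs agree on every one.
verdict: equivalent


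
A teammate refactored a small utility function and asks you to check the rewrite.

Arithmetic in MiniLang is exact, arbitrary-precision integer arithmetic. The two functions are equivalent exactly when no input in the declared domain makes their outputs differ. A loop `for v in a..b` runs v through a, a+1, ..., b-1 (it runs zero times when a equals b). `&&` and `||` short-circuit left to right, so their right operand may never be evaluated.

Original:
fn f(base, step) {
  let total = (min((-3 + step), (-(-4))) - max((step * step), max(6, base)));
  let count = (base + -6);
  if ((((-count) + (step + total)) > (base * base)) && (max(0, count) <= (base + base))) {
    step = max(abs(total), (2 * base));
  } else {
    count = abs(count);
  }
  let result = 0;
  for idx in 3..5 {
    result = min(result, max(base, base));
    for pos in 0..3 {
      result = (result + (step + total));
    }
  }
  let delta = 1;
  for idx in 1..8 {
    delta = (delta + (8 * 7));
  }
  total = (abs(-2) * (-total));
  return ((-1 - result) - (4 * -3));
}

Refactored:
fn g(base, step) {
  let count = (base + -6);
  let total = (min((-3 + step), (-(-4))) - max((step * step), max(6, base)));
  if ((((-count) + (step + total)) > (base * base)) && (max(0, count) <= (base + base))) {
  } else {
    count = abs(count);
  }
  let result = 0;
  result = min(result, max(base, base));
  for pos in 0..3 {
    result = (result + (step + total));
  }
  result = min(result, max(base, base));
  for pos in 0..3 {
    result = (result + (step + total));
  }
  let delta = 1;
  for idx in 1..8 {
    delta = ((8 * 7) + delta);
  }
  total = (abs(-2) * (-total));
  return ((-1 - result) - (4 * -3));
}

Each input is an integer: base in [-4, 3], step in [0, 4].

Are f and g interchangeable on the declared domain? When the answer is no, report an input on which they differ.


The rewrite breaks on base=0, step=2, where the results are 11 and 41.
f: total=-7, then count=-6, then ((((-count) + (step + total)) > (base * base)) && (max(0, count) <= (base + base))) is true, then step=7, then result=0, then (idx=3), then result=0, then (pos=0), then result=0, then (pos=1), then result=0, then (pos=2), then result=0, then (idx=4), then result=0, then (pos=0), then result=0, then (pos=1), then result=0, then (pos=2), then result=0, then delta=1, then (idx=1), then delta=57, then (idx=2), then delta=113, then (idx=3), then delta=169, then (idx=4), then delta=225, then (idx=5), then delta=281, then (idx=6), then delta=337, then (idx=7), then delta=393, then total=14, then returns 11
g: count=-6, then total=-7, then ((((-count) + (step + total)) > (base * base)) && (max(0, count) <= (base + base))) is true, then result=0, then result=0, then (pos=0), then result=-5, then (pos=1), then result=-10, then (pos=2), then result=-15, then result=-15, then (pos=0), then result=-20, then (pos=1), then result=-25, then (pos=2), then result=-30, then delta=1, then (idx=1), then delta=57, then (idx=2), then delta=113, then (idx=3), then delta=169, then (idx=4), then delta=225, then (idx=5), then delta=281, then (idx=6), then delta=337, then (idx=7), then delta=393, then total=14, then returns 41
verdict: not equivalent; witness: base=0, step=2


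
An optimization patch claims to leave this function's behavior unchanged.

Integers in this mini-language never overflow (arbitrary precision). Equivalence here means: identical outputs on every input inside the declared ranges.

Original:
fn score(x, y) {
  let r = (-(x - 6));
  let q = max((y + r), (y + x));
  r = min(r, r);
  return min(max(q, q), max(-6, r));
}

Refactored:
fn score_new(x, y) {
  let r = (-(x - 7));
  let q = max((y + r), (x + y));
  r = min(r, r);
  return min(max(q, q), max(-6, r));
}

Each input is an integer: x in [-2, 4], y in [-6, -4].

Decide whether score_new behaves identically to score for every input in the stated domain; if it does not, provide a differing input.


The rewrite breaks on x=-2, y=-6, where the results are 2 and 3.
score: r = 8; q = 2; r = 8; return 2
score_new: r = 9; q = 3; r = 9; return 3
verdict: not equivalent; witness: x=-2, y=-6


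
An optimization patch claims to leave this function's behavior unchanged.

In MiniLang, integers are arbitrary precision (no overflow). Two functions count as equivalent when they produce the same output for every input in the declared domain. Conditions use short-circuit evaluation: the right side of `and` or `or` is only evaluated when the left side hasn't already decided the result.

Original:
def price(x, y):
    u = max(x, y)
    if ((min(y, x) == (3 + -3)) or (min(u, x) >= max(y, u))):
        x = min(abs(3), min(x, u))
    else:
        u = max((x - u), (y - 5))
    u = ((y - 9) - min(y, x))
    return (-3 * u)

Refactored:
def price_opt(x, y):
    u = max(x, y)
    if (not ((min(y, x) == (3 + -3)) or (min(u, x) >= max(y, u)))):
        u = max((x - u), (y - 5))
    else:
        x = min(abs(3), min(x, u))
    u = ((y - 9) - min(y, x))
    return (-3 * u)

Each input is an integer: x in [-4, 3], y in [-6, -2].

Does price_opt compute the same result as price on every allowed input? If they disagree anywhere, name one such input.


Although boolean connective usage differs, 40/40 inputs agree.
verdict: equivalent


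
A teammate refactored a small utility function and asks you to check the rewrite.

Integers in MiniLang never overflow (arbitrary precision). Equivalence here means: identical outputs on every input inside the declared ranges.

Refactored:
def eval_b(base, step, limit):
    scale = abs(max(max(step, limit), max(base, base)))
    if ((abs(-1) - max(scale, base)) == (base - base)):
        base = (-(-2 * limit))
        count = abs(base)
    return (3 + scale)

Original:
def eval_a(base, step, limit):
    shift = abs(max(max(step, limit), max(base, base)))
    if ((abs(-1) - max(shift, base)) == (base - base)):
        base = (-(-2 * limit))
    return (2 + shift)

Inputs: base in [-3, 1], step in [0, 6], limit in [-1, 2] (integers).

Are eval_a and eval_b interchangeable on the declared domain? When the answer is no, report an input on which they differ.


Consider the input base=-3, step=0, limit=-1.
eval_a: shift=0, then ((abs(-1) - max(shift, base)) == (base - base)) is false, then returns 2
eval_b: scale=0, then ((abs(-1) - max(scale, base)) == (base - base)) is false, then returns 3
2 != 3, so the rewrite changes behavior.
verdict: not equivalent; witness: base=-3, step=0, limit=-1
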